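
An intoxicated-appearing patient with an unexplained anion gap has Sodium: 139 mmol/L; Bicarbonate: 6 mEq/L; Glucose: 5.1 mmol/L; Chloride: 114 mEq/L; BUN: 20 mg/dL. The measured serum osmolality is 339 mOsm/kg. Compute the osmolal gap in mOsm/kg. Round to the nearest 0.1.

48.8 mOsm/kg

Calculated osmolality = 2·Na + glucose + BUN/2.8
= 2·139 + 5.1 + 20/2.8
= 278 + 5.10 + 7.14
= 290.24 mOsm/kg ≈ 290.2 mOsm/kg
Osmolar gap = measured − calculated = 339 − 290.2 = 48.8 mOsm/kg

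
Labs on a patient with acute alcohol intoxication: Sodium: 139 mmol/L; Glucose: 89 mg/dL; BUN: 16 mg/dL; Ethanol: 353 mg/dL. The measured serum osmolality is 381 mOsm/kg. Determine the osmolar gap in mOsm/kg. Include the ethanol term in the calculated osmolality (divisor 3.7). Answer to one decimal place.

-3.1 mOsm/kg

Calculated osmolality = 2·Na + glucose/18 + BUN/2.8 + ethanol/3.7
= 2·139 + 89/18 + 16/2.8 + 353/3.7
= 278 + 4.94 + 5.71 + 95.41
= 384.06 mOsm/kg ≈ 384.1 mOsm/kg
Osmolar gap = measured − calculated = 381 − 384.1 = -3.1 mOsm/kg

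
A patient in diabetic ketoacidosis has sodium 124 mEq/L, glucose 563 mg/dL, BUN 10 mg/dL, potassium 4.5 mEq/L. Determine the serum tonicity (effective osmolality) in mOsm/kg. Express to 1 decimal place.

279.3 mOsm/kg

Effective osmolality excludes urea (freely permeant across cell membranes):
2·Na + glucose/18
= 2·124 + 563/18
= 248 + 31.28
= 279.28 mOsm/kg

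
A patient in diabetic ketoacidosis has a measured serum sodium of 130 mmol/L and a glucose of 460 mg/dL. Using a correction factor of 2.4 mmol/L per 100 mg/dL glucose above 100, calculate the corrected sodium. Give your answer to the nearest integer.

Corrected Na = measured Na + 2.4 · (glucose − 100)/100
= 130 + 2.4 · (460 − 100)/100
= 130 + 8.6
= 138.6 mmol/L

139 mmol/L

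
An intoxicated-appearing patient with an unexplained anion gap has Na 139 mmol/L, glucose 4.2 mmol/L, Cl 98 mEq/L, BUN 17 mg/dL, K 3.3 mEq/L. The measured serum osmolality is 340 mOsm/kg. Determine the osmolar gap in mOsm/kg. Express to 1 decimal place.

Calculated osmolality = 2·Na + glucose + BUN/2.8
= 2·139 + 4.2 + 17/2.8
= 278 + 4.20 + 6.07
= 288.27 mOsm/kg ≈ 288.3 mOsm/kg
Osmolar gap = measured − calculated = 340 − 288.3 = 51.7 mOsm/kg

51.7 mOsm/kg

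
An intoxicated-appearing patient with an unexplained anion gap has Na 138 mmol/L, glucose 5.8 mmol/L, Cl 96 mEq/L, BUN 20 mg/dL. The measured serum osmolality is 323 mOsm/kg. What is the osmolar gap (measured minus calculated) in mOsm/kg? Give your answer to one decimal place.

Calculated osmolality = 2·Na + glucose + BUN/2.8
= 2·138 + 5.8 + 20/2.8
= 276 + 5.80 + 7.14
= 288.94 mOsm/kg ≈ 288.9 mOsm/kg
Osmolar gap = measured − calculated = 323 − 288.9 = 34.1 mOsm/kg

34.1 mOsm/kg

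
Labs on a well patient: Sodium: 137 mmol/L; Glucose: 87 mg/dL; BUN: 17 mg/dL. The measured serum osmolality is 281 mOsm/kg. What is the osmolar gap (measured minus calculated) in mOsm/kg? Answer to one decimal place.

Calculated osmolality = 2·Na + glucose/18 + BUN/2.8
= 2·137 + 87/18 + 17/2.8
= 274 + 4.83 + 6.07
= 284.9 mOsm/kg ≈ 284.9 mOsm/kg
Osmolar gap = measured − calculated = 281 − 284.9 = -3.9 mOsm/kg

-3.9 mOsm/kg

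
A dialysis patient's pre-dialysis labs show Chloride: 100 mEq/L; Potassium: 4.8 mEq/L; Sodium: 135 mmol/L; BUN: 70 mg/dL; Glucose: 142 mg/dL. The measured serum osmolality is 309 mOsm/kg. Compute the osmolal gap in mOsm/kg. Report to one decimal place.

Calculated osmolality = 2·Na + glucose/18 + BUN/2.8
= 2·135 + 142/18 + 70/2.8
= 270 + 7.89 + 25
= 302.89 mOsm/kg ≈ 302.9 mOsm/kg
Osmolar gap = measured − calculated = 309 − 302.9 = 6.1 mOsm/kg

6.1 mOsm/kg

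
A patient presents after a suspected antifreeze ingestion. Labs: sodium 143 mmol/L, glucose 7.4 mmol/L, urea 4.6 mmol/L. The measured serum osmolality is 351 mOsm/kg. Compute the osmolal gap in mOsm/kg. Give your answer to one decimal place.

Calculated osmolality = 2·Na + glucose + urea
= 2·143 + 7.4 + 4.6
= 286 + 7.40 + 4.60
= 298 mOsm/kg ≈ 298.0 mOsm/kg
Osmolar gap = measured − calculated = 351 − 298.0 = 53.0 mOsm/kg

53.0 mOsm/kg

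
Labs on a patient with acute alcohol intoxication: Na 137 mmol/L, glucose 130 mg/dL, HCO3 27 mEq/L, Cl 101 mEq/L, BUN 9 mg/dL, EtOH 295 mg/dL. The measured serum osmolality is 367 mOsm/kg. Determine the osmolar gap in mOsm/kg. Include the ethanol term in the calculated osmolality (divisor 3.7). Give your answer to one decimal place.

Calculated osmolality = 2·Na + glucose/18 + BUN/2.8 + ethanol/3.7
= 2·137 + 130/18 + 9/2.8 + 295/3.7
= 274 + 7.22 + 3.21 + 79.73
= 364.16 mOsm/kg ≈ 364.2 mOsm/kg
Osmolar gap = measured − calculated = 367 − 364.2 = 2.8 mOsm/kg

2.8 mOsm/kg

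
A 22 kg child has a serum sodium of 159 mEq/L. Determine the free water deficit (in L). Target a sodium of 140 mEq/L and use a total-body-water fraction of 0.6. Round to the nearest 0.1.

TBW = 0.6 · 22 = 13.2 L
Free water deficit = TBW · (Na/140 − 1)
= 13.2 · (159/140 − 1)
= 13.2 · 0.1357
= 1.79 L

1.8 L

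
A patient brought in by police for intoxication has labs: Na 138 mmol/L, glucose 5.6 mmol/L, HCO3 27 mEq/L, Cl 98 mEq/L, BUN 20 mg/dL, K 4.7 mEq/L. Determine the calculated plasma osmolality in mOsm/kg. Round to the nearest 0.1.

Calculated osmolality = 2·Na + glucose + BUN/2.8
= 2·138 + 5.6 + 20/2.8
= 276 + 5.60 + 7.14
= 288.74 mOsm/kg

288.7 mOsm/kg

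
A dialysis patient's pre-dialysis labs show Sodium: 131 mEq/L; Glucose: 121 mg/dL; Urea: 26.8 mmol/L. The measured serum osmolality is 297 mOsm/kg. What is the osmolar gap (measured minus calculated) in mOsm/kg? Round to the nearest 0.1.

1.5 mOsm/kg

Calculated osmolality = 2·Na + glucose/18 + urea
= 2·131 + 121/18 + 26.8
= 262 + 6.72 + 26.80
= 295.52 mOsm/kg ≈ 295.5 mOsm/kg
Osmolar gap = measured − calculated = 297 − 295.5 = 1.5 mOsm/kg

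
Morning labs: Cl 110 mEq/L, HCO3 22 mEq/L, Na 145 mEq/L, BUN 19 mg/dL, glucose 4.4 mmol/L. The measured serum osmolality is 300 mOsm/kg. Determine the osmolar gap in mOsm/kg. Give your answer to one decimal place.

-1.2 mOsm/kg

Calculated osmolality = 2·Na + glucose + BUN/2.8
= 2·145 + 4.4 + 19/2.8
= 290 + 4.40 + 6.79
= 301.19 mOsm/kg ≈ 301.2 mOsm/kg
Osmolar gap = measured − calculated = 300 − 301.2 = -1.2 mOsm/kg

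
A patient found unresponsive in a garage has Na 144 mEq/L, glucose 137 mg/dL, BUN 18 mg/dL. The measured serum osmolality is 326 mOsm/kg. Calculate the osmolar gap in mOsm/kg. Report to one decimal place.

24.0 mOsm/kg

Calculated osmolality = 2·Na + glucose/18 + BUN/2.8
= 2·144 + 137/18 + 18/2.8
= 288 + 7.61 + 6.43
= 302.04 mOsm/kg ≈ 302.0 mOsm/kg
Osmolar gap = measured − calculated = 326 − 302.0 = 24.0 mOsm/kg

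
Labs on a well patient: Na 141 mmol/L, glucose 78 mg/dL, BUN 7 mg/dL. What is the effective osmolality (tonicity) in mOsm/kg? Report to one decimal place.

Effective osmolality excludes urea (freely permeant across cell membranes):
2·Na + glucose/18
= 2·141 + 78/18
= 282 + 4.33
= 286.33 mOsm/kg

286.3 mOsm/kg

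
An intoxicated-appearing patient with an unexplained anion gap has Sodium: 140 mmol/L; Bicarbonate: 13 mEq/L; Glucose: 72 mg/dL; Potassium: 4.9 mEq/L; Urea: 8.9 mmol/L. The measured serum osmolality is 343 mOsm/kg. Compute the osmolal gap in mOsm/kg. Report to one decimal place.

Calculated osmolality = 2·Na + glucose/18 + urea
= 2·140 + 72/18 + 8.9
= 280 + 4 + 8.90
= 292.9 mOsm/kg ≈ 292.9 mOsm/kg
Osmolar gap = measured − calculated = 343 − 292.9 = 50.1 mOsm/kg

50.1 mOsm/kg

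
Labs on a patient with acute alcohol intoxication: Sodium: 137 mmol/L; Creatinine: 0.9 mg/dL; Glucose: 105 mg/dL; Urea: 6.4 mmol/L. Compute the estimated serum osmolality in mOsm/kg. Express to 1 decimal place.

Calculated osmolality = 2·Na + glucose/18 + urea
= 2·137 + 105/18 + 6.4
= 274 + 5.83 + 6.40
= 286.23 mOsm/kg

286.2 mOsm/kg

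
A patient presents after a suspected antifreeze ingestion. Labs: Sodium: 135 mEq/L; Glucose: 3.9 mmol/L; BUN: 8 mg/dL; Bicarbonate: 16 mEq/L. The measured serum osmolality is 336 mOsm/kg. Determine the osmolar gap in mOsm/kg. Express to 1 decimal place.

Calculated osmolality = 2·Na + glucose + BUN/2.8
= 2·135 + 3.9 + 8/2.8
= 270 + 3.90 + 2.86
= 276.76 mOsm/kg ≈ 276.8 mOsm/kg
Osmolar gap = measured − calculated = 336 − 276.8 = 59.2 mOsm/kg

59.2 mOsm/kg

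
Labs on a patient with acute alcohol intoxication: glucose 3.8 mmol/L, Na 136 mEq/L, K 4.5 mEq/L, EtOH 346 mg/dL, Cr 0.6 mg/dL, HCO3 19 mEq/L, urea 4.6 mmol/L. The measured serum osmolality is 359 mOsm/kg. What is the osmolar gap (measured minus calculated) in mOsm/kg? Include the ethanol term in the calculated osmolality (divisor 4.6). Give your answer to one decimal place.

Calculated osmolality = 2·Na + glucose + urea + ethanol/4.6
= 2·136 + 3.8 + 4.6 + 346/4.6
= 272 + 3.80 + 4.60 + 75.22
= 355.62 mOsm/kg ≈ 355.6 mOsm/kg
Osmolar gap = measured − calculated = 359 − 355.6 = 3.4 mOsm/kg

3.4 mOsm/kg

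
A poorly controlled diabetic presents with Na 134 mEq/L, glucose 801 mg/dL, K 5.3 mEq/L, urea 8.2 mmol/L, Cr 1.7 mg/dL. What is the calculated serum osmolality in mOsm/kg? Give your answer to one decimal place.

320.7 mOsm/kg

Calculated osmolality = 2·Na + glucose/18 + urea
= 2·134 + 801/18 + 8.2
= 268 + 44.50 + 8.20
= 320.7 mOsm/kg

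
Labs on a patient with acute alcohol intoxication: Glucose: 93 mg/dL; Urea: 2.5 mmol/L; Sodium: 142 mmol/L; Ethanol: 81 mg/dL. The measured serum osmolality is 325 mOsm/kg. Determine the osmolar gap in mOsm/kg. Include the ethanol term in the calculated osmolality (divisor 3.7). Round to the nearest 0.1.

11.4 mOsm/kg

Calculated osmolality = 2·Na + glucose/18 + urea + ethanol/3.7
= 2·142 + 93/18 + 2.5 + 81/3.7
= 284 + 5.17 + 2.50 + 21.89
= 313.56 mOsm/kg ≈ 313.6 mOsm/kg
Osmolar gap = measured − calculated = 325 − 313.6 = 11.4 mOsm/kg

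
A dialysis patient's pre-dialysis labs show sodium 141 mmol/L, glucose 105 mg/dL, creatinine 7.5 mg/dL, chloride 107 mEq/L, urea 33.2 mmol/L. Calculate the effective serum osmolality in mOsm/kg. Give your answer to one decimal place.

287.8 mOsm/kg

Effective osmolality excludes urea (freely permeant across cell membranes):
2·Na + glucose/18
= 2·141 + 105/18
= 282 + 5.83
= 287.83 mOsm/kg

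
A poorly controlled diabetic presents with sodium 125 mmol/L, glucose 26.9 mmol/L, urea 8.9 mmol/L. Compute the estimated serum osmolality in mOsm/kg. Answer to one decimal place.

Calculated osmolality = 2·Na + glucose + urea
= 2·125 + 26.9 + 8.9
= 250 + 26.90 + 8.90
= 285.8 mOsm/kg

285.8 mOsm/kg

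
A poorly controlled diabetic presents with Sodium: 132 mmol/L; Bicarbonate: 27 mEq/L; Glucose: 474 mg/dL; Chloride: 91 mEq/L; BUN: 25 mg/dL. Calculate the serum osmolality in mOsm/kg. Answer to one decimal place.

299.3 mOsm/kg

Calculated osmolality = 2·Na + glucose/18 + BUN/2.8
= 2·132 + 474/18 + 25/2.8
= 264 + 26.33 + 8.93
= 299.26 mOsm/kg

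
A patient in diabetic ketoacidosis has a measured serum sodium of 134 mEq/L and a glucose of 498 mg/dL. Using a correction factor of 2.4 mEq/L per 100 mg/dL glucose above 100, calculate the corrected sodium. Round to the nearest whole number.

Corrected Na = measured Na + 2.4 · (glucose − 100)/100
= 134 + 2.4 · (498 − 100)/100
= 134 + 9.6
= 143.6 mEq/L

144 mEq/L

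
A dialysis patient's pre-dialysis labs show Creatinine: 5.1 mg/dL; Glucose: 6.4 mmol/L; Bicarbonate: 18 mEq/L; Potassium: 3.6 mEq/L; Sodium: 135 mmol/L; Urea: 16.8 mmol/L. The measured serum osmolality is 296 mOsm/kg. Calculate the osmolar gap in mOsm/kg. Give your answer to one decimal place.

2.8 mOsm/kg

Calculated osmolality = 2·Na + glucose + urea
= 2·135 + 6.4 + 16.8
= 270 + 6.40 + 16.80
= 293.2 mOsm/kg ≈ 293.2 mOsm/kg
Osmolar gap = measured − calculated = 296 − 293.2 = 2.8 mOsm/kg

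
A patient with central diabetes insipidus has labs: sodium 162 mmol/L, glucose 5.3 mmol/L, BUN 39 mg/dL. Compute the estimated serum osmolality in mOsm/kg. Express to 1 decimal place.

Calculated osmolality = 2·Na + glucose + BUN/2.8
= 2·162 + 5.3 + 39/2.8
= 324 + 5.30 + 13.93
= 343.23 mOsm/kg

343.2 mOsm/kg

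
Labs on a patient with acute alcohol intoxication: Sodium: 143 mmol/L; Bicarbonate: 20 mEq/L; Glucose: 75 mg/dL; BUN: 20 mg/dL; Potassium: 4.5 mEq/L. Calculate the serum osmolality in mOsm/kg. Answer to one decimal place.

Calculated osmolality = 2·Na + glucose/18 + BUN/2.8
= 2·143 + 75/18 + 20/2.8
= 286 + 4.17 + 7.14
= 297.31 mOsm/kg

297.3 mOsm/kg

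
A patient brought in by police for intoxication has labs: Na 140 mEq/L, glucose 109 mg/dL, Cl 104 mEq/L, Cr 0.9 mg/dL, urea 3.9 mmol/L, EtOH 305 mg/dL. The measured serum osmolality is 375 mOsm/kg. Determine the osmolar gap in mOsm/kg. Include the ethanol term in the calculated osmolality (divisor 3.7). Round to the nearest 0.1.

2.6 mOsm/kg

Calculated osmolality = 2·Na + glucose/18 + urea + ethanol/3.7
= 2·140 + 109/18 + 3.9 + 305/3.7
= 280 + 6.06 + 3.90 + 82.43
= 372.39 mOsm/kg ≈ 372.4 mOsm/kg
Osmolar gap = measured − calculated = 375 − 372.4 = 2.6 mOsm/kg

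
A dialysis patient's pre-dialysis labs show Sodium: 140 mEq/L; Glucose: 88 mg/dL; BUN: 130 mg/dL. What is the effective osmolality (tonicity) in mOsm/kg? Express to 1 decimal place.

284.9 mOsm/kg

Effective osmolality excludes urea (freely permeant across cell membranes):
2·Na + glucose/18
= 2·140 + 88/18
= 280 + 4.89
= 284.89 mOsm/kg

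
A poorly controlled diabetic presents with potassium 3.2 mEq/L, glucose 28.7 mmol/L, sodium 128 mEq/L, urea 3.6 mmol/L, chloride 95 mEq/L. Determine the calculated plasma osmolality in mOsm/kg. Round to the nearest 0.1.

Calculated osmolality = 2·Na + glucose + urea
= 2·128 + 28.7 + 3.6
= 256 + 28.70 + 3.60
= 288.3 mOsm/kg

288.3 mOsm/kg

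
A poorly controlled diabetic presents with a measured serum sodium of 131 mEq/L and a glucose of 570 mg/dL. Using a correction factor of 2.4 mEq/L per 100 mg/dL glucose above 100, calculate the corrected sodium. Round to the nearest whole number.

Corrected Na = measured Na + 2.4 · (glucose − 100)/100
= 131 + 2.4 · (570 − 100)/100
= 131 + 11.3
= 142.3 mEq/L

142 mEq/L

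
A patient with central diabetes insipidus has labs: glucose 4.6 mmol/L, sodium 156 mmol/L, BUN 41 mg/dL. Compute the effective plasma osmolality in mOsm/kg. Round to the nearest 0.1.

316.6 mOsm/kg

Effective osmolality excludes urea (freely permeant across cell membranes):
2·Na + glucose
= 2·156 + 4.6
= 312 + 4.6
= 316.6 mOsm/kg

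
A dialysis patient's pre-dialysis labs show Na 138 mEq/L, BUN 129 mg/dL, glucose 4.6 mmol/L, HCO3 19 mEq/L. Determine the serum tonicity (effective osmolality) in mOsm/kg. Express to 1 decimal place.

280.6 mOsm/kg

Effective osmolality excludes urea (freely permeant across cell membranes):
2·Na + glucose
= 2·138 + 4.6
= 276 + 4.6
= 280.6 mOsm/kg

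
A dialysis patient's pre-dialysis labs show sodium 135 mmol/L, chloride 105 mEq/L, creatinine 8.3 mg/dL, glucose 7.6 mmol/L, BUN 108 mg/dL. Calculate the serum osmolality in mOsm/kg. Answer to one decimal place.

316.2 mOsm/kg

Calculated osmolality = 2·Na + glucose + BUN/2.8
= 2·135 + 7.6 + 108/2.8
= 270 + 7.60 + 38.57
= 316.17 mOsm/kg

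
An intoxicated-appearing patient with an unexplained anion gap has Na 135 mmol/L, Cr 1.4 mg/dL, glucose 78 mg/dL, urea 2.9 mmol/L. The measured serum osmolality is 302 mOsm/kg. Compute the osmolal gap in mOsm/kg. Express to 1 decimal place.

Calculated osmolality = 2·Na + glucose/18 + urea
= 2·135 + 78/18 + 2.9
= 270 + 4.33 + 2.90
= 277.23 mOsm/kg ≈ 277.2 mOsm/kg
Osmolar gap = measured − calculated = 302 − 277.2 = 24.8 mOsm/kg

24.8 mOsm/kg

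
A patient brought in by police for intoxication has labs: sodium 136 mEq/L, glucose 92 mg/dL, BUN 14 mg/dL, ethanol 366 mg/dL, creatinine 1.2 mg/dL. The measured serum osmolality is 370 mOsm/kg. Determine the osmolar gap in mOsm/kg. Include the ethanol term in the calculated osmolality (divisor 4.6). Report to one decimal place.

Calculated osmolality = 2·Na + glucose/18 + BUN/2.8 + ethanol/4.6
= 2·136 + 92/18 + 14/2.8 + 366/4.6
= 272 + 5.11 + 5 + 79.57
= 361.68 mOsm/kg ≈ 361.7 mOsm/kg
Osmolar gap = measured − calculated = 370 − 361.7 = 8.3 mOsm/kg

8.3 mOsm/kg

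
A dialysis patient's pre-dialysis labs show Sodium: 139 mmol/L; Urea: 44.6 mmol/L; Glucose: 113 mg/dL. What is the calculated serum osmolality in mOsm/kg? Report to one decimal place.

328.9 mOsm/kg

Calculated osmolality = 2·Na + glucose/18 + urea
= 2·139 + 113/18 + 44.6
= 278 + 6.28 + 44.60
= 328.88 mOsm/kg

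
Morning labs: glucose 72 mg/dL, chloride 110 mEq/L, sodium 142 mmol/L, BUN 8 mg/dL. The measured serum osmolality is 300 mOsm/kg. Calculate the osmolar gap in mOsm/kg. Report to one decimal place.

9.1 mOsm/kg

Calculated osmolality = 2·Na + glucose/18 + BUN/2.8
= 2·142 + 72/18 + 8/2.8
= 284 + 4 + 2.86
= 290.86 mOsm/kg ≈ 290.9 mOsm/kg
Osmolar gap = measured − calculated = 300 − 290.9 = 9.1 mOsm/kg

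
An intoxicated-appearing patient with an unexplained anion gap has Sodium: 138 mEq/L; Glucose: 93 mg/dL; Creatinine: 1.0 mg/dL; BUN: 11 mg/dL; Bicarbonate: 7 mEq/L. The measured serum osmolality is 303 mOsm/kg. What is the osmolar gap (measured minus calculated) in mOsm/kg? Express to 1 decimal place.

Calculated osmolality = 2·Na + glucose/18 + BUN/2.8
= 2·138 + 93/18 + 11/2.8
= 276 + 5.17 + 3.93
= 285.1 mOsm/kg ≈ 285.1 mOsm/kg
Osmolar gap = measured − calculated = 303 − 285.1 = 17.9 mOsm/kg

17.9 mOsm/kg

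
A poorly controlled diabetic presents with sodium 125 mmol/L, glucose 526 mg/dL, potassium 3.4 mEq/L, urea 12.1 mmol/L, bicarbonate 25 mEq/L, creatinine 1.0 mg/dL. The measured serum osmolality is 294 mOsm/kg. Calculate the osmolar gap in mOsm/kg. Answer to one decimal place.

Calculated osmolality = 2·Na + glucose/18 + urea
= 2·125 + 526/18 + 12.1
= 250 + 29.22 + 12.10
= 291.32 mOsm/kg ≈ 291.3 mOsm/kg
Osmolar gap = measured − calculated = 294 − 291.3 = 2.7 mOsm/kg

2.7 mOsm/kg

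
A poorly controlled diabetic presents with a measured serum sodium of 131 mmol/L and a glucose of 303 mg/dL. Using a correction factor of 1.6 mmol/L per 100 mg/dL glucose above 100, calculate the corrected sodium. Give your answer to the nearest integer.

Corrected Na = measured Na + 1.6 · (glucose − 100)/100
= 131 + 1.6 · (303 − 100)/100
= 131 + 3.2
= 134.2 mmol/L

134 mmol/L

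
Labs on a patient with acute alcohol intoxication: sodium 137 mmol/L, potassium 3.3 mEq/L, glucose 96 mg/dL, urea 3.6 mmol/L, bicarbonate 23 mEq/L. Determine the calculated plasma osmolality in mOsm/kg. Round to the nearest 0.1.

Calculated osmolality = 2·Na + glucose/18 + urea
= 2·137 + 96/18 + 3.6
= 274 + 5.33 + 3.60
= 282.93 mOsm/kg

282.9 mOsm/kg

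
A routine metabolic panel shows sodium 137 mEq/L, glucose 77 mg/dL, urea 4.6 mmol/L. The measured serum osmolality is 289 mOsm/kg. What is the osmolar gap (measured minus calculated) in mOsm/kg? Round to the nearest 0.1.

6.1 mOsm/kg

Calculated osmolality = 2·Na + glucose/18 + urea
= 2·137 + 77/18 + 4.6
= 274 + 4.28 + 4.60
= 282.88 mOsm/kg ≈ 282.9 mOsm/kg
Osmolar gap = measured − calculated = 289 − 282.9 = 6.1 mOsm/kg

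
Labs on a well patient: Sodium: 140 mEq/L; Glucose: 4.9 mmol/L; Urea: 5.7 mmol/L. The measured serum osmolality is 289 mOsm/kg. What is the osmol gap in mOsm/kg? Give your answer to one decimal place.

Calculated osmolality = 2·Na + glucose + urea
= 2·140 + 4.9 + 5.7
= 280 + 4.90 + 5.70
= 290.6 mOsm/kg ≈ 290.6 mOsm/kg
Osmolar gap = measured − calculated = 289 − 290.6 = -1.6 mOsm/kg

-1.6 mOsm/kg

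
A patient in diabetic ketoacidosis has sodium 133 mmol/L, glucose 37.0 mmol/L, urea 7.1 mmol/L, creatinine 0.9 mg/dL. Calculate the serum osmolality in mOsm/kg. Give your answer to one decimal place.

Calculated osmolality = 2·Na + glucose + urea
= 2·133 + 37 + 7.1
= 266 + 37 + 7.10
= 310.1 mOsm/kg

310.1 mOsm/kg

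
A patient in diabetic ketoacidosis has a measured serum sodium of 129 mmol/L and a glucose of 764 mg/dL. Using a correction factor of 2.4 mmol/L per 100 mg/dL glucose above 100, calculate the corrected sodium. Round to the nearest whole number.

Corrected Na = measured Na + 2.4 · (glucose − 100)/100
= 129 + 2.4 · (764 − 100)/100
= 129 + 15.9
= 144.9 mmol/L

145 mmol/L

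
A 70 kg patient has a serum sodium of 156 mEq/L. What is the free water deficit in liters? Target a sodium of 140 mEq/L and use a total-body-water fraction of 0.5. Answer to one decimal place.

TBW = 0.5 · 70 = 35 L
Free water deficit = TBW · (Na/140 − 1)
= 35 · (156/140 − 1)
= 35 · 0.1143
= 4 L

4.0 L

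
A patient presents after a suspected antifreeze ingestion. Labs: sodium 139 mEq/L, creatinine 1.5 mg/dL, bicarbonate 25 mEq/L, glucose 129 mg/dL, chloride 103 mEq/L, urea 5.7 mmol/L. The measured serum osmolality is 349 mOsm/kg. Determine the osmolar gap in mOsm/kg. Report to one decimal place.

Calculated osmolality = 2·Na + glucose/18 + urea
= 2·139 + 129/18 + 5.7
= 278 + 7.17 + 5.70
= 290.87 mOsm/kg ≈ 290.9 mOsm/kg
Osmolar gap = measured − calculated = 349 − 290.9 = 58.1 mOsm/kg

58.1 mOsm/kg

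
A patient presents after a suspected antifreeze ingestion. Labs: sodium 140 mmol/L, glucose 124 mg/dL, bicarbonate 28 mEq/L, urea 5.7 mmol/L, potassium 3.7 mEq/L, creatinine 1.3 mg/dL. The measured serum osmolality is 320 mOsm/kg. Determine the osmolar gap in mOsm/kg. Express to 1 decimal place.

Calculated osmolality = 2·Na + glucose/18 + urea
= 2·140 + 124/18 + 5.7
= 280 + 6.89 + 5.70
= 292.59 mOsm/kg ≈ 292.6 mOsm/kg
Osmolar gap = measured − calculated = 320 − 292.6 = 27.4 mOsm/kg

27.4 mOsm/kg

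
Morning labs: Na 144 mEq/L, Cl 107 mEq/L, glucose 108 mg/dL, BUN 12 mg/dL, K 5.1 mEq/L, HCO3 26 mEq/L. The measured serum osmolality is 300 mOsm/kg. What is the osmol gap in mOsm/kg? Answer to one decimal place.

Calculated osmolality = 2·Na + glucose/18 + BUN/2.8
= 2·144 + 108/18 + 12/2.8
= 288 + 6 + 4.29
= 298.29 mOsm/kg ≈ 298.3 mOsm/kg
Osmolar gap = measured − calculated = 300 − 298.3 = 1.7 mOsm/kg

1.7 mOsm/kg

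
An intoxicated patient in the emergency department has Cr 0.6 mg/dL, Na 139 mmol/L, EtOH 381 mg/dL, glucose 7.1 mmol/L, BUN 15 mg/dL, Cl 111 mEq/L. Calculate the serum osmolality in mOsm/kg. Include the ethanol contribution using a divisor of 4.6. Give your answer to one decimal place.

Calculated osmolality = 2·Na + glucose + BUN/2.8 + ethanol/4.6
= 2·139 + 7.1 + 15/2.8 + 381/4.6
= 278 + 7.10 + 5.36 + 82.83
= 373.29 mOsm/kg

373.3 mOsm/kg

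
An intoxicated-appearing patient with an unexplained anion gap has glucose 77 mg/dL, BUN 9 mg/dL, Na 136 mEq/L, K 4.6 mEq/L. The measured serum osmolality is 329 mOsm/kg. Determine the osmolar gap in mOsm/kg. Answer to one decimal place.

49.5 mOsm/kg

Calculated osmolality = 2·Na + glucose/18 + BUN/2.8
= 2·136 + 77/18 + 9/2.8
= 272 + 4.28 + 3.21
= 279.49 mOsm/kg ≈ 279.5 mOsm/kg
Osmolar gap = measured − calculated = 329 − 279.5 = 49.5 mOsm/kg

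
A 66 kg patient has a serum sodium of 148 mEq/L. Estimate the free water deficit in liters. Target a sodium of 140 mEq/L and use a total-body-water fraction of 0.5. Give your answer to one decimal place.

1.9 L

TBW = 0.5 · 66 = 33 L
Free water deficit = TBW · (Na/140 − 1)
= 33 · (148/140 − 1)
= 33 · 0.0571
= 1.88 L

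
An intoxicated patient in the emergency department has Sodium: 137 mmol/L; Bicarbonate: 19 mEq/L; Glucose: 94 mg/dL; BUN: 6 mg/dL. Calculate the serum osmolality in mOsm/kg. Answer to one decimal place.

281.4 mOsm/kg

Calculated osmolality = 2·Na + glucose/18 + BUN/2.8
= 2·137 + 94/18 + 6/2.8
= 274 + 5.22 + 2.14
= 281.36 mOsm/kg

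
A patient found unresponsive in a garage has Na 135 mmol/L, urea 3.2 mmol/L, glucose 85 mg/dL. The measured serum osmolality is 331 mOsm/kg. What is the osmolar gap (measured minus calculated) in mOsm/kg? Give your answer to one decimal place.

Calculated osmolality = 2·Na + glucose/18 + urea
= 2·135 + 85/18 + 3.2
= 270 + 4.72 + 3.20
= 277.92 mOsm/kg ≈ 277.9 mOsm/kg
Osmolar gap = measured − calculated = 331 − 277.9 = 53.1 mOsm/kg

53.1 mOsm/kg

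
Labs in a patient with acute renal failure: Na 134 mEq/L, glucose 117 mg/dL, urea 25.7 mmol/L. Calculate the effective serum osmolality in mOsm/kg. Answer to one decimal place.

274.5 mOsm/kg

Effective osmolality excludes urea (freely permeant across cell membranes):
2·Na + glucose/18
= 2·134 + 117/18
= 268 + 6.5
= 274.5 mOsm/kg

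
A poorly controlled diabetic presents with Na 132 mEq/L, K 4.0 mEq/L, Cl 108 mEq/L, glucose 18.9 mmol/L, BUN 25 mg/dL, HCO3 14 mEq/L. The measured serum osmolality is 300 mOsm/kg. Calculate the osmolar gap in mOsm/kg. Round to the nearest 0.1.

8.2 mOsm/kg

Calculated osmolality = 2·Na + glucose + BUN/2.8
= 2·132 + 18.9 + 25/2.8
= 264 + 18.90 + 8.93
= 291.83 mOsm/kg ≈ 291.8 mOsm/kg
Osmolar gap = measured − calculated = 300 − 291.8 = 8.2 mOsm/kg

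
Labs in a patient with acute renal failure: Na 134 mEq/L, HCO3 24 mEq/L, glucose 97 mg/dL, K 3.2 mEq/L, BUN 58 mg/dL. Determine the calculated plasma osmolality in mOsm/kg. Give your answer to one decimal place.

294.1 mOsm/kg

Calculated osmolality = 2·Na + glucose/18 + BUN/2.8
= 2·134 + 97/18 + 58/2.8
= 268 + 5.39 + 20.71
= 294.1 mOsm/kg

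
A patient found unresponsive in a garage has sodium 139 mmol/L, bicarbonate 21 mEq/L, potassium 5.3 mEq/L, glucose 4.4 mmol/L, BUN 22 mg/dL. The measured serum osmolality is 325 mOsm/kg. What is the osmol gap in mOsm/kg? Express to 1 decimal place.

34.7 mOsm/kg

Calculated osmolality = 2·Na + glucose + BUN/2.8
= 2·139 + 4.4 + 22/2.8
= 278 + 4.40 + 7.86
= 290.26 mOsm/kg ≈ 290.3 mOsm/kg
Osmolar gap = measured − calculated = 325 − 290.3 = 34.7 mOsm/kg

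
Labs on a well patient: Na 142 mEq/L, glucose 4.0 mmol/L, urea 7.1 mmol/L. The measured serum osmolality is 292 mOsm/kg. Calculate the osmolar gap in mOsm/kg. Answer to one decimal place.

-3.1 mOsm/kg

Calculated osmolality = 2·Na + glucose + urea
= 2·142 + 4 + 7.1
= 284 + 4 + 7.10
= 295.1 mOsm/kg ≈ 295.1 mOsm/kg
Osmolar gap = measured − calculated = 292 − 295.1 = -3.1 mOsm/kg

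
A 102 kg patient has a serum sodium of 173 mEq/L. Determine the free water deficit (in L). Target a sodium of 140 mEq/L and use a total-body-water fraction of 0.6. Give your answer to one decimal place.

TBW = 0.6 · 102 = 61.2 L
Free water deficit = TBW · (Na/140 − 1)
= 61.2 · (173/140 − 1)
= 61.2 · 0.2357
= 14.42 L

14.4 L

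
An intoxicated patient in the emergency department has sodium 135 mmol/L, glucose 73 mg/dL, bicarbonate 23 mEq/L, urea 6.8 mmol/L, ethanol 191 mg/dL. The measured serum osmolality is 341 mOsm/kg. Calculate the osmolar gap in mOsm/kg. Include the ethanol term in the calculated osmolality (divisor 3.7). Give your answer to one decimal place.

8.5 mOsm/kg

Calculated osmolality = 2·Na + glucose/18 + urea + ethanol/3.7
= 2·135 + 73/18 + 6.8 + 191/3.7
= 270 + 4.06 + 6.80 + 51.62
= 332.48 mOsm/kg ≈ 332.5 mOsm/kg
Osmolar gap = measured − calculated = 341 − 332.5 = 8.5 mOsm/kg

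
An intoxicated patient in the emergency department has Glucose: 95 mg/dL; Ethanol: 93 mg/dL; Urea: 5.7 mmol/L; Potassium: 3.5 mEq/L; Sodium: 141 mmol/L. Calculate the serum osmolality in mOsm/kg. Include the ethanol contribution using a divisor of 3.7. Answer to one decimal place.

318.1 mOsm/kg

Calculated osmolality = 2·Na + glucose/18 + urea + ethanol/3.7
= 2·141 + 95/18 + 5.7 + 93/3.7
= 282 + 5.28 + 5.70 + 25.14
= 318.12 mOsm/kg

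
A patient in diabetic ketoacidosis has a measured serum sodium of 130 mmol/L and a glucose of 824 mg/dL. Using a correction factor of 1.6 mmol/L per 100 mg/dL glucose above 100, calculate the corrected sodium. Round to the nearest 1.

142 mmol/L

Corrected Na = measured Na + 1.6 · (glucose − 100)/100
= 130 + 1.6 · (824 − 100)/100
= 130 + 11.6
= 141.6 mmol/L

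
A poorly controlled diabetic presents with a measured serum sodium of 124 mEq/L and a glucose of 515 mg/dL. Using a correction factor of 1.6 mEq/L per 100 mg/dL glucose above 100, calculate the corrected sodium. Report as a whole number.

131 mEq/L

Corrected Na = measured Na + 1.6 · (glucose − 100)/100
= 124 + 1.6 · (515 − 100)/100
= 124 + 6.6
= 130.6 mEq/L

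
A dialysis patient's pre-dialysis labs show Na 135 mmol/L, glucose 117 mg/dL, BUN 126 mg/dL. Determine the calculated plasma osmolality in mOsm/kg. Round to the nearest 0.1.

321.5 mOsm/kg

Calculated osmolality = 2·Na + glucose/18 + BUN/2.8
= 2·135 + 117/18 + 126/2.8
= 270 + 6.50 + 45
= 321.5 mOsm/kg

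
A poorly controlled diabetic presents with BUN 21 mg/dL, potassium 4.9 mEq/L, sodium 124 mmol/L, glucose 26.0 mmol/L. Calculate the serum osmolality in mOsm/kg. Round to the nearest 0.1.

Calculated osmolality = 2·Na + glucose + BUN/2.8
= 2·124 + 26 + 21/2.8
= 248 + 26 + 7.50
= 281.5 mOsm/kg

281.5 mOsm/kg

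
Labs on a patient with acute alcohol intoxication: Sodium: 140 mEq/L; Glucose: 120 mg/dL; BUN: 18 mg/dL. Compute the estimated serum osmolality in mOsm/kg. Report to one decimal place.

293.1 mOsm/kg

Calculated osmolality = 2·Na + glucose/18 + BUN/2.8
= 2·140 + 120/18 + 18/2.8
= 280 + 6.67 + 6.43
= 293.1 mOsm/kg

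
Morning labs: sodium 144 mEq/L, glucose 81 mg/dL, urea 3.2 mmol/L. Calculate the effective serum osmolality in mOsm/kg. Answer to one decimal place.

292.5 mOsm/kg

Effective osmolality excludes urea (freely permeant across cell membranes):
2·Na + glucose/18
= 2·144 + 81/18
= 288 + 4.5
= 292.5 mOsm/kg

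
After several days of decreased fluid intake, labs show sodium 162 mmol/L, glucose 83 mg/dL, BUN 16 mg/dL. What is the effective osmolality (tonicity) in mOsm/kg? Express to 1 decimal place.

Effective osmolality excludes urea (freely permeant across cell membranes):
2·Na + glucose/18
= 2·162 + 83/18
= 324 + 4.61
= 328.61 mOsm/kg

328.6 mOsm/kg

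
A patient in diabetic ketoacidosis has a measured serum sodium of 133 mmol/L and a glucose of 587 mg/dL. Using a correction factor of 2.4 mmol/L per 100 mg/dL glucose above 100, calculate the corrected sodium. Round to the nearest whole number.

Corrected Na = measured Na + 2.4 · (glucose − 100)/100
= 133 + 2.4 · (587 − 100)/100
= 133 + 11.7
= 144.7 mmol/L

145 mmol/L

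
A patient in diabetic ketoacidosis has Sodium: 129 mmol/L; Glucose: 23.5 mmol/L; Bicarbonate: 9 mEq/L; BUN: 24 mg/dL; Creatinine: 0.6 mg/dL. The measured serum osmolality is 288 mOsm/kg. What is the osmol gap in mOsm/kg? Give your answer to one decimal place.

Calculated osmolality = 2·Na + glucose + BUN/2.8
= 2·129 + 23.5 + 24/2.8
= 258 + 23.50 + 8.57
= 290.07 mOsm/kg ≈ 290.1 mOsm/kg
Osmolar gap = measured − calculated = 288 − 290.1 = -2.1 mOsm/kg

-2.1 mOsm/kg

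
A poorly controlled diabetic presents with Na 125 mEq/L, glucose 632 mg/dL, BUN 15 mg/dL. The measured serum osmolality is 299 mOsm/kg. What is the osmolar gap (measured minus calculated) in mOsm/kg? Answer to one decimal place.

Calculated osmolality = 2·Na + glucose/18 + BUN/2.8
= 2·125 + 632/18 + 15/2.8
= 250 + 35.11 + 5.36
= 290.47 mOsm/kg ≈ 290.5 mOsm/kg
Osmolar gap = measured − calculated = 299 − 290.5 = 8.5 mOsm/kg

8.5 mOsm/kg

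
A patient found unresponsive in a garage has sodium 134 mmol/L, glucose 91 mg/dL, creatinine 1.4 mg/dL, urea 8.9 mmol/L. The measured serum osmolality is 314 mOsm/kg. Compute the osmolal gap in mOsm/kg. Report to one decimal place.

32.0 mOsm/kg

Calculated osmolality = 2·Na + glucose/18 + urea
= 2·134 + 91/18 + 8.9
= 268 + 5.06 + 8.90
= 281.96 mOsm/kg ≈ 282.0 mOsm/kg
Osmolar gap = measured − calculated = 314 − 282.0 = 32.0 mOsm/kg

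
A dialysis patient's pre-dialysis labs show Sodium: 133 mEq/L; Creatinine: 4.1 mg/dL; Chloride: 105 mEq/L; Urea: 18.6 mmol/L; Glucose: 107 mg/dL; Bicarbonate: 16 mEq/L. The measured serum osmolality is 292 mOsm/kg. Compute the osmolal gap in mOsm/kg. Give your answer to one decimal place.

Calculated osmolality = 2·Na + glucose/18 + urea
= 2·133 + 107/18 + 18.6
= 266 + 5.94 + 18.60
= 290.54 mOsm/kg ≈ 290.5 mOsm/kg
Osmolar gap = measured − calculated = 292 − 290.5 = 1.5 mOsm/kg

1.5 mOsm/kg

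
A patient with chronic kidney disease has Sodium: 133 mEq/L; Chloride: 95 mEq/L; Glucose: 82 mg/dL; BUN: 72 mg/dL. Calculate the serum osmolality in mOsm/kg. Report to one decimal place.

Calculated osmolality = 2·Na + glucose/18 + BUN/2.8
= 2·133 + 82/18 + 72/2.8
= 266 + 4.56 + 25.71
= 296.27 mOsm/kg

296.3 mOsm/kg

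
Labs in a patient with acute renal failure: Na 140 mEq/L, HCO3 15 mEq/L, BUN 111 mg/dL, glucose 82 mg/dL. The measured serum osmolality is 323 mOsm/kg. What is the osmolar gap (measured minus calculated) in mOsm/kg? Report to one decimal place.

Calculated osmolality = 2·Na + glucose/18 + BUN/2.8
= 2·140 + 82/18 + 111/2.8
= 280 + 4.56 + 39.64
= 324.2 mOsm/kg ≈ 324.2 mOsm/kg
Osmolar gap = measured − calculated = 323 − 324.2 = -1.2 mOsm/kg

-1.2 mOsm/kg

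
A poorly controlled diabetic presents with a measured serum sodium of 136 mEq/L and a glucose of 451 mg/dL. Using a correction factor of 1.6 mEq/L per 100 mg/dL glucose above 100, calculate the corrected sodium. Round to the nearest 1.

142 mEq/L

Corrected Na = measured Na + 1.6 · (glucose − 100)/100
= 136 + 1.6 · (451 − 100)/100
= 136 + 5.6
= 141.6 mEq/L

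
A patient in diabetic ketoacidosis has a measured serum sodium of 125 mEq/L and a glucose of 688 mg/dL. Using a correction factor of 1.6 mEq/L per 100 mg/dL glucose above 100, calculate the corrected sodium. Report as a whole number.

Corrected Na = measured Na + 1.6 · (glucose − 100)/100
= 125 + 1.6 · (688 − 100)/100
= 125 + 9.4
= 134.4 mEq/L

134 mEq/L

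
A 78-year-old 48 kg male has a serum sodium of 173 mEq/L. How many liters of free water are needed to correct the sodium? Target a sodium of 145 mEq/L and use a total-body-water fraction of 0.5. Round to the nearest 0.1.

TBW = 0.5 · 48 = 24 L
Free water deficit = TBW · (Na/145 − 1)
= 24 · (173/145 − 1)
= 24 · 0.1931
= 4.63 L

4.6 L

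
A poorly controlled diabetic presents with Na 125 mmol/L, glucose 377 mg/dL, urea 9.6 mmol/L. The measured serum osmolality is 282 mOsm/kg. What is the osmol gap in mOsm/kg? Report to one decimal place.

Calculated osmolality = 2·Na + glucose/18 + urea
= 2·125 + 377/18 + 9.6
= 250 + 20.94 + 9.60
= 280.54 mOsm/kg ≈ 280.5 mOsm/kg
Osmolar gap = measured − calculated = 282 − 280.5 = 1.5 mOsm/kg

1.5 mOsm/kg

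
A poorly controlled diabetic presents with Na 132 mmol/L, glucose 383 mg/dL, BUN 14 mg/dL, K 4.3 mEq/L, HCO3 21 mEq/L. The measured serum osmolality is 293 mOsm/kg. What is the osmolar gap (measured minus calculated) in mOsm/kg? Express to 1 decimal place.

Calculated osmolality = 2·Na + glucose/18 + BUN/2.8
= 2·132 + 383/18 + 14/2.8
= 264 + 21.28 + 5
= 290.28 mOsm/kg ≈ 290.3 mOsm/kg
Osmolar gap = measured − calculated = 293 − 290.3 = 2.7 mOsm/kg

2.7 mOsm/kg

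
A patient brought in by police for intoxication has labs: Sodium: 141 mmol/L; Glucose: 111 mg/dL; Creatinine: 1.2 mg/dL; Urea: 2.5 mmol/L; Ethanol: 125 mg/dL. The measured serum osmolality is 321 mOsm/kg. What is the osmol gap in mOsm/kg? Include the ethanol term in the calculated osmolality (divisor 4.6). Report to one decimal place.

3.2 mOsm/kg

Calculated osmolality = 2·Na + glucose/18 + urea + ethanol/4.6
= 2·141 + 111/18 + 2.5 + 125/4.6
= 282 + 6.17 + 2.50 + 27.17
= 317.84 mOsm/kg ≈ 317.8 mOsm/kg
Osmolar gap = measured − calculated = 321 − 317.8 = 3.2 mOsm/kg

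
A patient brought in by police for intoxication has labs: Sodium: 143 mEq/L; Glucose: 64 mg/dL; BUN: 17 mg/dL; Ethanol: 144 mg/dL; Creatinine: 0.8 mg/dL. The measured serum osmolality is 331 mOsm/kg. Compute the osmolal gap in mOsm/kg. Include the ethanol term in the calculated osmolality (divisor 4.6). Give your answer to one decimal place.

4.1 mOsm/kg

Calculated osmolality = 2·Na + glucose/18 + BUN/2.8 + ethanol/4.6
= 2·143 + 64/18 + 17/2.8 + 144/4.6
= 286 + 3.56 + 6.07 + 31.30
= 326.93 mOsm/kg ≈ 326.9 mOsm/kg
Osmolar gap = measured − calculated = 331 − 326.9 = 4.1 mOsm/kg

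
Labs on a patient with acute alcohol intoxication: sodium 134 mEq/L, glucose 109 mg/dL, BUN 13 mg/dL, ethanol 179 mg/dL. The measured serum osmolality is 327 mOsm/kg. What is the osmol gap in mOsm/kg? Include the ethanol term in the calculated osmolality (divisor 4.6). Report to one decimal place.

9.4 mOsm/kg

Calculated osmolality = 2·Na + glucose/18 + BUN/2.8 + ethanol/4.6
= 2·134 + 109/18 + 13/2.8 + 179/4.6
= 268 + 6.06 + 4.64 + 38.91
= 317.61 mOsm/kg ≈ 317.6 mOsm/kg
Osmolar gap = measured − calculated = 327 − 317.6 = 9.4 mOsm/kg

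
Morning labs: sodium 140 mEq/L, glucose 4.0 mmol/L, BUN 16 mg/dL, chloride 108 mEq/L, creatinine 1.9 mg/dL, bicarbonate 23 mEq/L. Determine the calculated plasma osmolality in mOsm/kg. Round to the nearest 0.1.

Calculated osmolality = 2·Na + glucose + BUN/2.8
= 2·140 + 4 + 16/2.8
= 280 + 4 + 5.71
= 289.71 mOsm/kg

289.7 mOsm/kg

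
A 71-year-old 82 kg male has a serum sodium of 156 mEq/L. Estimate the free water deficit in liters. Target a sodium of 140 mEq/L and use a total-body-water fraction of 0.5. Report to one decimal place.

4.7 L

TBW = 0.5 · 82 = 41 L
Free water deficit = TBW · (Na/140 − 1)
= 41 · (156/140 − 1)
= 41 · 0.1143
= 4.69 L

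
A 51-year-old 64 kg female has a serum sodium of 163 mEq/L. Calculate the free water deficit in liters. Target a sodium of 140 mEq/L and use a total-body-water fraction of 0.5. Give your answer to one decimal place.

5.3 L

TBW = 0.5 · 64 = 32 L
Free water deficit = TBW · (Na/140 − 1)
= 32 · (163/140 − 1)
= 32 · 0.1643
= 5.26 L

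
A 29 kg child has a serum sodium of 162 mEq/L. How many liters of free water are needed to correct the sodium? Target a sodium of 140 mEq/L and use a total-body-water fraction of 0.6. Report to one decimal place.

TBW = 0.6 · 29 = 17.4 L
Free water deficit = TBW · (Na/140 − 1)
= 17.4 · (162/140 − 1)
= 17.4 · 0.1571
= 2.73 L

2.7 L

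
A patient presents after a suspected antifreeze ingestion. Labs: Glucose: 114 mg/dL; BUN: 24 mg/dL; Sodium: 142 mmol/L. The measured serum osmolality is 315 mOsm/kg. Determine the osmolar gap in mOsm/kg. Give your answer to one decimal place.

16.1 mOsm/kg

Calculated osmolality = 2·Na + glucose/18 + BUN/2.8
= 2·142 + 114/18 + 24/2.8
= 284 + 6.33 + 8.57
= 298.9 mOsm/kg ≈ 298.9 mOsm/kg
Osmolar gap = measured − calculated = 315 − 298.9 = 16.1 mOsm/kg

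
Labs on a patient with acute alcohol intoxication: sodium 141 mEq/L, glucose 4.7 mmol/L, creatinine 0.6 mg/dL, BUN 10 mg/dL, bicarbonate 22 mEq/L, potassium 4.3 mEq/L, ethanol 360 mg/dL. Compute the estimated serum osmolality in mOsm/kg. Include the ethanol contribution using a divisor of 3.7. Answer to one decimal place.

Calculated osmolality = 2·Na + glucose + BUN/2.8 + ethanol/3.7
= 2·141 + 4.7 + 10/2.8 + 360/3.7
= 282 + 4.70 + 3.57 + 97.30
= 387.57 mOsm/kg

387.6 mOsm/kg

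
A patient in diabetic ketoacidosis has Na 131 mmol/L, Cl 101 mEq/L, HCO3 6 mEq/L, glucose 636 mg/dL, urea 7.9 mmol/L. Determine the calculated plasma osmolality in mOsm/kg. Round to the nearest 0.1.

Calculated osmolality = 2·Na + glucose/18 + urea
= 2·131 + 636/18 + 7.9
= 262 + 35.33 + 7.90
= 305.23 mOsm/kg

305.2 mOsm/kg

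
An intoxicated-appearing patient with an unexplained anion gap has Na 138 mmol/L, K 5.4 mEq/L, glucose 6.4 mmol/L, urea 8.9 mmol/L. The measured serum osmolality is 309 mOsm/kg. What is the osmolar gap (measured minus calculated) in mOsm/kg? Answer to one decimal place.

Calculated osmolality = 2·Na + glucose + urea
= 2·138 + 6.4 + 8.9
= 276 + 6.40 + 8.90
= 291.3 mOsm/kg ≈ 291.3 mOsm/kg
Osmolar gap = measured − calculated = 309 − 291.3 = 17.7 mOsm/kg

17.7 mOsm/kg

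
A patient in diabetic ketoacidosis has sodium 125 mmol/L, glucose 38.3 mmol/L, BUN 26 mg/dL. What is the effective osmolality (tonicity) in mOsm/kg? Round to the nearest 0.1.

288.3 mOsm/kg

Effective osmolality excludes urea (freely permeant across cell membranes):
2·Na + glucose
= 2·125 + 38.3
= 250 + 38.3
= 288.3 mOsm/kg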